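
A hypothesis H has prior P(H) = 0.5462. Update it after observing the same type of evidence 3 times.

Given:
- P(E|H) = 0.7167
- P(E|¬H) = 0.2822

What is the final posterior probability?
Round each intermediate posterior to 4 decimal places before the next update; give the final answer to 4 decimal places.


Sequential Bayesian updating:

Initial prior: P(H) = 0.5462

Update 1:
  P(E) = 0.7167 × 0.5462 + 0.2822 × 0.4538 = 0.39146154 + 0.12806236 = 0.51952390
  P(H|E) = 0.39146154 / 0.51952390 = 0.7535

Update 2:
  P(E) = 0.7167 × 0.7535 + 0.2822 × 0.2465 = 0.54003345 + 0.06956230 = 0.60959575
  P(H|E) = 0.54003345 / 0.60959575 = 0.8859

Update 3:
  P(E) = 0.7167 × 0.8859 + 0.2822 × 0.1141 = 0.63492453 + 0.03219902 = 0.66712355
  P(H|E) = 0.63492453 / 0.66712355 = 0.9517

Final posterior: 0.9517


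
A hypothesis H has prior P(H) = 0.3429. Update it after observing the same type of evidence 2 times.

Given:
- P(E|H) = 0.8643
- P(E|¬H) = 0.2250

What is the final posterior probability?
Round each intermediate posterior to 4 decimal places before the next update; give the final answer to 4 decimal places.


Sequential Bayesian updating:

Initial prior: P(H) = 0.3429

Update 1:
  P(E) = 0.8643 × 0.3429 + 0.2250 × 0.6571 = 0.29636847 + 0.14784750 = 0.44421597
  P(H|E) = 0.29636847 / 0.44421597 = 0.6672

Update 2:
  P(E) = 0.8643 × 0.6672 + 0.2250 × 0.3328 = 0.57666096 + 0.07488000 = 0.65154096
  P(H|E) = 0.57666096 / 0.65154096 = 0.8851

Final posterior: 0.8851


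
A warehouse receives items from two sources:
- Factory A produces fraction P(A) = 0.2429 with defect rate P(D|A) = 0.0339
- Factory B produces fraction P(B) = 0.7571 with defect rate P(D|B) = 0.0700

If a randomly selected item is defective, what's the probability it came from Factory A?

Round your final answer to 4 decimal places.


Let A = from Factory A, D = defective

Given:
- P(A) = 0.2429, P(B) = 0.7571
- P(D|A) = 0.0339, P(D|B) = 0.0700

Step 1: Find P(D)
P(D) = P(D|A)P(A) + P(D|B)P(B)
     = 0.0339 × 0.2429 + 0.0700 × 0.7571
     = 0.00823431 + 0.05299700
     = 0.06123131

Step 2: Apply Bayes' theorem
P(A|D) = P(D|A)P(A) / P(D)
       = 0.00823431 / 0.06123131
       = 0.1345


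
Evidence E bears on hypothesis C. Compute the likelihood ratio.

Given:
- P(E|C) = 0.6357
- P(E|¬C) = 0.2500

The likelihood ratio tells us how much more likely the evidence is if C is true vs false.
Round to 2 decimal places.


Likelihood Ratio (LR) = P(E|C) / P(E|¬C)

LR = 0.6357 / 0.2500
   = 2.54

The evidence is 2.54 times more likely if C is true than if C is false.
LR > 1, so observing E raises the odds in favor of C.


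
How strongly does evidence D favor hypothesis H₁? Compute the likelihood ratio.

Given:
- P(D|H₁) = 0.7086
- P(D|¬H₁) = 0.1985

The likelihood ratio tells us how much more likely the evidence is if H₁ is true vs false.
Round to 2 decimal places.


Likelihood Ratio (LR) = P(D|H₁) / P(D|¬H₁)

LR = 0.7086 / 0.1985
   = 3.57

The evidence is 3.57 times more likely if H₁ is true than if H₁ is false.
Since LR > 1, the evidence supports H₁ over ¬H₁.


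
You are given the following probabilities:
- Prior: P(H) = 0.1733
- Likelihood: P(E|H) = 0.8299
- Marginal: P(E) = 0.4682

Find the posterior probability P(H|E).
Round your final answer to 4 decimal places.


Using Bayes' theorem:

P(H|E) = P(E|H) × P(H) / P(E)
       = 0.8299 × 0.1733 / 0.4682
       = 0.14382167 / 0.4682
       = 0.3072

The evidence strengthens our belief in H.
Prior: 0.1733 → Posterior: 0.3072


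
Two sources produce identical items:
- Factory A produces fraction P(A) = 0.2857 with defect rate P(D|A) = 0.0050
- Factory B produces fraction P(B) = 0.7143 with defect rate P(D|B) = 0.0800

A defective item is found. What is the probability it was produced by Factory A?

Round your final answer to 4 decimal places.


Let A = from Factory A, D = defective

Given:
- P(A) = 0.2857, P(B) = 0.7143
- P(D|A) = 0.0050, P(D|B) = 0.0800

Step 1: Find P(D)
P(D) = P(D|A)P(A) + P(D|B)P(B)
     = 0.0050 × 0.2857 + 0.0800 × 0.7143
     = 0.00142850 + 0.05714400
     = 0.05857250

Step 2: Apply Bayes' theorem
P(A|D) = P(D|A)P(A) / P(D)
       = 0.00142850 / 0.05857250
       = 0.0244


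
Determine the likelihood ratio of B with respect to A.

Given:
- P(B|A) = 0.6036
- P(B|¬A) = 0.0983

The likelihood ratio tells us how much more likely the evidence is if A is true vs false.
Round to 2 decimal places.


Likelihood Ratio (LR) = P(B|A) / P(B|¬A)

LR = 0.6036 / 0.0983
   = 6.14

The evidence is 6.14 times more likely if A is true than if A is false.
Because LR exceeds 1, B is evidence for A.


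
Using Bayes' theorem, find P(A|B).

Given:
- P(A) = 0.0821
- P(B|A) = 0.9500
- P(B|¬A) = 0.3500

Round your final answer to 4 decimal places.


Bayes' theorem: P(A|B) = P(B|A) × P(A) / P(B)

Step 1: Calculate P(B) using law of total probability
P(B) = P(B|A)P(A) + P(B|¬A)P(¬A)
     = 0.9500 × 0.0821 + 0.3500 × 0.9179
     = 0.07799500 + 0.32126500
     = 0.39926000

Step 2: Apply Bayes' theorem
P(A|B) = P(B|A) × P(A) / P(B)
       = 0.07799500 / 0.39926000
       = 0.1953


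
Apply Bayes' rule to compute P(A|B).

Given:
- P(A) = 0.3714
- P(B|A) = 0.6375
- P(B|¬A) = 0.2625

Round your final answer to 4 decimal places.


Bayes' theorem: P(A|B) = P(B|A) × P(A) / P(B)

Step 1: Calculate P(B) using law of total probability
P(B) = P(B|A)P(A) + P(B|¬A)P(¬A)
     = 0.6375 × 0.3714 + 0.2625 × 0.6286
     = 0.23676750 + 0.16500750
     = 0.40177500

Step 2: Apply Bayes' theorem
P(A|B) = P(B|A) × P(A) / P(B)
       = 0.23676750 / 0.40177500
       = 0.5893


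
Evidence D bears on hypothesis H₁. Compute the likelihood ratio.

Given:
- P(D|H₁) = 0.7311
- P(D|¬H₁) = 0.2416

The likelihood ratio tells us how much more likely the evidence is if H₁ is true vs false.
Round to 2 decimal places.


Likelihood Ratio (LR) = P(D|H₁) / P(D|¬H₁)

LR = 0.7311 / 0.2416
   = 3.03

The evidence is 3.03 times more likely if H₁ is true than if H₁ is false.
LR > 1, so observing D raises the odds in favor of H₁.


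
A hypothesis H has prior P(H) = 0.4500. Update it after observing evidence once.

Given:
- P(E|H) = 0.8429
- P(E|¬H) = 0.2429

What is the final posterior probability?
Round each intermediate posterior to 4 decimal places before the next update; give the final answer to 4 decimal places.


Sequential Bayesian updating:

Initial prior: P(H) = 0.4500

Update 1:
  P(E) = 0.8429 × 0.4500 + 0.2429 × 0.5500 = 0.37930500 + 0.13359500 = 0.51290000
  P(H|E) = 0.37930500 / 0.51290000 = 0.7395

Final posterior: 0.7395


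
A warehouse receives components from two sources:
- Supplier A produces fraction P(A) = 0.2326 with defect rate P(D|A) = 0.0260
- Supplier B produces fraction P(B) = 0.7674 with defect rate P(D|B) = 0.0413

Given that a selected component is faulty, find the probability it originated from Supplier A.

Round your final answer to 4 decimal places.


Let A = from Supplier A, D = faulty

Given:
- P(A) = 0.2326, P(B) = 0.7674
- P(D|A) = 0.0260, P(D|B) = 0.0413

Step 1: Find P(D)
P(D) = P(D|A)P(A) + P(D|B)P(B)
     = 0.0260 × 0.2326 + 0.0413 × 0.7674
     = 0.00604760 + 0.03169362
     = 0.03774122

Step 2: Apply Bayes' theorem
P(A|D) = P(D|A)P(A) / P(D)
       = 0.00604760 / 0.03774122
       = 0.1602


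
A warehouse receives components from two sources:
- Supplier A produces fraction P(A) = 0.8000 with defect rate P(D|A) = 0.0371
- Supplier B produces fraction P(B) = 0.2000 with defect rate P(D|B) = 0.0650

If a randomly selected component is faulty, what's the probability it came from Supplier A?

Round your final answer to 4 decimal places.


Let A = from Supplier A, D = faulty

Given:
- P(A) = 0.8000, P(B) = 0.2000
- P(D|A) = 0.0371, P(D|B) = 0.0650

Step 1: Find P(D)
P(D) = P(D|A)P(A) + P(D|B)P(B)
     = 0.0371 × 0.8000 + 0.0650 × 0.2000
     = 0.02968000 + 0.01300000
     = 0.04268000

Step 2: Apply Bayes' theorem
P(A|D) = P(D|A)P(A) / P(D)
       = 0.02968000 / 0.04268000
       = 0.6954


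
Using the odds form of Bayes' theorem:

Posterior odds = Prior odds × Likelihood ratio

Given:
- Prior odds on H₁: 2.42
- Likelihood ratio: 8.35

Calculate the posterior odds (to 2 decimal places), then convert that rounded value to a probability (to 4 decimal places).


Step 1: Calculate posterior odds
Posterior odds = Prior odds × LR
               = 2.42 × 8.35
               = 20.21

Step 2: Convert to probability
P(H₁|E) = Posterior odds / (1 + Posterior odds)
       = 20.21 / (1 + 20.21)
       = 20.21 / 21.21
       = 0.9529

The evidence increased P(H₁) from 0.7076 to 0.9529.


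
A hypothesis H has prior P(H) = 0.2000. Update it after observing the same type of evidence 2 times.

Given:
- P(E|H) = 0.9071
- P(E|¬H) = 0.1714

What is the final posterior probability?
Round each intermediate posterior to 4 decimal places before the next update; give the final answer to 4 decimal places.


Sequential Bayesian updating:

Initial prior: P(H) = 0.2000

Update 1:
  P(E) = 0.9071 × 0.2000 + 0.1714 × 0.8000 = 0.18142000 + 0.13712000 = 0.31854000
  P(H|E) = 0.18142000 / 0.31854000 = 0.5695

Update 2:
  P(E) = 0.9071 × 0.5695 + 0.1714 × 0.4305 = 0.51659345 + 0.07378770 = 0.59038115
  P(H|E) = 0.51659345 / 0.59038115 = 0.8750

Final posterior: 0.8750


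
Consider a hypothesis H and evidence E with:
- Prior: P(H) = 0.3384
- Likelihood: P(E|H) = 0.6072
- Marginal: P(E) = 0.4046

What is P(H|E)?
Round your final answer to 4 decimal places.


Using Bayes' theorem:

P(H|E) = P(E|H) × P(H) / P(E)
       = 0.6072 × 0.3384 / 0.4046
       = 0.20547648 / 0.4046
       = 0.5079

The evidence strengthens our belief in H.
Prior: 0.3384 → Posterior: 0.5079


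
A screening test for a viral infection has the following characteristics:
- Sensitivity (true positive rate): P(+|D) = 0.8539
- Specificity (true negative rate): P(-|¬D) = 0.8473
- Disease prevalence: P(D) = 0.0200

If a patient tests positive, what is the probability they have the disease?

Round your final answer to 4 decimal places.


Let D = has disease, + = positive test

Given:
- P(D) = 0.0200 (prevalence)
- P(+|D) = 0.8539 (sensitivity)
- P(-|¬D) = 0.8473 (specificity)
- P(+|¬D) = 0.1527 (false positive rate = 1 - specificity)

Step 1: Find P(+)
P(+) = P(+|D)P(D) + P(+|¬D)P(¬D)
     = 0.8539 × 0.0200 + 0.1527 × 0.9800
     = 0.01707800 + 0.14964600
     = 0.16672400

Step 2: Apply Bayes' theorem for P(D|+)
P(D|+) = P(+|D)P(D) / P(+)
       = 0.01707800 / 0.16672400
       = 0.1024


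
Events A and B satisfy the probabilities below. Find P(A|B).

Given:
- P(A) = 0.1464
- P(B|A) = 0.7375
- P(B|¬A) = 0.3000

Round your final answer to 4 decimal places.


Bayes' theorem: P(A|B) = P(B|A) × P(A) / P(B)

Step 1: Calculate P(B) using law of total probability
P(B) = P(B|A)P(A) + P(B|¬A)P(¬A)
     = 0.7375 × 0.1464 + 0.3000 × 0.8536
     = 0.10797000 + 0.25608000
     = 0.36405000

Step 2: Apply Bayes' theorem
P(A|B) = P(B|A) × P(A) / P(B)
       = 0.10797000 / 0.36405000
       = 0.2966


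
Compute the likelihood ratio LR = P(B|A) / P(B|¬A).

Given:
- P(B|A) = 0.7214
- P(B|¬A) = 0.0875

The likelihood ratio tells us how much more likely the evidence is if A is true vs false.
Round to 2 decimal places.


Likelihood Ratio (LR) = P(B|A) / P(B|¬A)

LR = 0.7214 / 0.0875
   = 8.24

The evidence is 8.24 times more likely if A is true than if A is false.
Since LR > 1, the evidence supports A over ¬A.


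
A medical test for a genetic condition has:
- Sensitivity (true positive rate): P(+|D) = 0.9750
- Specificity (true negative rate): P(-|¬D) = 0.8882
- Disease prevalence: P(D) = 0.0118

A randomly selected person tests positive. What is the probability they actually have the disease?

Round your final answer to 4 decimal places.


Let D = has disease, + = positive test

Given:
- P(D) = 0.0118 (prevalence)
- P(+|D) = 0.9750 (sensitivity)
- P(-|¬D) = 0.8882 (specificity)
- P(+|¬D) = 0.1118 (false positive rate = 1 - specificity)

Step 1: Find P(+)
P(+) = P(+|D)P(D) + P(+|¬D)P(¬D)
     = 0.9750 × 0.0118 + 0.1118 × 0.9882
     = 0.01150500 + 0.11048076
     = 0.12198576

Step 2: Apply Bayes' theorem for P(D|+)
P(D|+) = P(+|D)P(D) / P(+)
       = 0.01150500 / 0.12198576
       = 0.0943


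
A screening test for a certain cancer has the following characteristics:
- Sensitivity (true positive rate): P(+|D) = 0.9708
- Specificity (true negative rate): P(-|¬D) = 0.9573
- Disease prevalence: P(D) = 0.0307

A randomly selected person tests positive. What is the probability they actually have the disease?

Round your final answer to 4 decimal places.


Let D = has disease, + = positive test

Given:
- P(D) = 0.0307 (prevalence)
- P(+|D) = 0.9708 (sensitivity)
- P(-|¬D) = 0.9573 (specificity)
- P(+|¬D) = 0.0427 (false positive rate = 1 - specificity)

Step 1: Find P(+)
P(+) = P(+|D)P(D) + P(+|¬D)P(¬D)
     = 0.9708 × 0.0307 + 0.0427 × 0.9693
     = 0.02980356 + 0.04138911
     = 0.07119267

Step 2: Apply Bayes' theorem for P(D|+)
P(D|+) = P(+|D)P(D) / P(+)
       = 0.02980356 / 0.07119267
       = 0.4186


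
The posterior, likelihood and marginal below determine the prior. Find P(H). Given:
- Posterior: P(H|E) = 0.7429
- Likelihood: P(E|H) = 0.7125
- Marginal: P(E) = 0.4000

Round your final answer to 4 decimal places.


From Bayes' theorem: P(H|E) = P(E|H) × P(H) / P(E)

Rearranging for P(H):
P(H) = P(H|E) × P(E) / P(E|H)
     = 0.7429 × 0.4000 / 0.7125
     = 0.29716000 / 0.7125
     = 0.4171


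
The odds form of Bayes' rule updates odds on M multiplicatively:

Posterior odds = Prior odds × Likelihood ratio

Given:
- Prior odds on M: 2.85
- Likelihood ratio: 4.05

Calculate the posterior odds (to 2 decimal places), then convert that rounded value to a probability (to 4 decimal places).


Step 1: Calculate posterior odds
Posterior odds = Prior odds × LR
               = 2.85 × 4.05
               = 11.54

Step 2: Convert to probability
P(M|E) = Posterior odds / (1 + Posterior odds)
       = 11.54 / (1 + 11.54)
       = 11.54 / 12.54
       = 0.9203

The evidence increased P(M) from 0.7403 to 0.9203.


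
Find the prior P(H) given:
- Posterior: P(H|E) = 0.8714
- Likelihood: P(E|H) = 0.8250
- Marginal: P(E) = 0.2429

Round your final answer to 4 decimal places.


From Bayes' theorem: P(H|E) = P(E|H) × P(H) / P(E)

Rearranging for P(H):
P(H) = P(H|E) × P(E) / P(E|H)
     = 0.8714 × 0.2429 / 0.8250
     = 0.21166306 / 0.8250
     = 0.2566


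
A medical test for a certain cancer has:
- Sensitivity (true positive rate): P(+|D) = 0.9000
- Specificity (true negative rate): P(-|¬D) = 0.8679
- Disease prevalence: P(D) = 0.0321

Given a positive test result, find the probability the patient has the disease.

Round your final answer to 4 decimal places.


Let D = has disease, + = positive test

Given:
- P(D) = 0.0321 (prevalence)
- P(+|D) = 0.9000 (sensitivity)
- P(-|¬D) = 0.8679 (specificity)
- P(+|¬D) = 0.1321 (false positive rate = 1 - specificity)

Step 1: Find P(+)
P(+) = P(+|D)P(D) + P(+|¬D)P(¬D)
     = 0.9000 × 0.0321 + 0.1321 × 0.9679
     = 0.02889000 + 0.12785959
     = 0.15674959

Step 2: Apply Bayes' theorem for P(D|+)
P(D|+) = P(+|D)P(D) / P(+)
       = 0.02889000 / 0.15674959
       = 0.1843


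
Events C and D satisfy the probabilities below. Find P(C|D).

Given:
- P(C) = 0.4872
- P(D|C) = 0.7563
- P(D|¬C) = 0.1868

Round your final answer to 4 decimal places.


Bayes' theorem: P(C|D) = P(D|C) × P(C) / P(D)

Step 1: Calculate P(D) using law of total probability
P(D) = P(D|C)P(C) + P(D|¬C)P(¬C)
     = 0.7563 × 0.4872 + 0.1868 × 0.5128
     = 0.36846936 + 0.09579104
     = 0.46426040

Step 2: Apply Bayes' theorem
P(C|D) = P(D|C) × P(C) / P(D)
       = 0.36846936 / 0.46426040
       = 0.7937


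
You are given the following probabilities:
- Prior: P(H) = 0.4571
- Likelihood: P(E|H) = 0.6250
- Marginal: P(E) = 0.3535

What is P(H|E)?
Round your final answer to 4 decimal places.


Using Bayes' theorem:

P(H|E) = P(E|H) × P(H) / P(E)
       = 0.6250 × 0.4571 / 0.3535
       = 0.28568750 / 0.3535
       = 0.8082

The evidence strengthens our belief in H.
Prior: 0.4571 → Posterior: 0.8082


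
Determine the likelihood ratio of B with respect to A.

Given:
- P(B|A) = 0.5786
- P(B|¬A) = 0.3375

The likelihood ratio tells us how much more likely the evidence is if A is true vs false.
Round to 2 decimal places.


Likelihood Ratio (LR) = P(B|A) / P(B|¬A)

LR = 0.5786 / 0.3375
   = 1.71

The evidence is 1.71 times more likely if A is true than if A is false.
Because LR exceeds 1, B is evidence for A.


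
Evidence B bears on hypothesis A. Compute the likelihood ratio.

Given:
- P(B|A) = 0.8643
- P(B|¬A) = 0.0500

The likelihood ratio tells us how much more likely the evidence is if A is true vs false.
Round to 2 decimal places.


Likelihood Ratio (LR) = P(B|A) / P(B|¬A)

LR = 0.8643 / 0.0500
   = 17.29

The evidence is 17.29 times more likely if A is true than if A is false.
Because LR exceeds 1, B is evidence for A.


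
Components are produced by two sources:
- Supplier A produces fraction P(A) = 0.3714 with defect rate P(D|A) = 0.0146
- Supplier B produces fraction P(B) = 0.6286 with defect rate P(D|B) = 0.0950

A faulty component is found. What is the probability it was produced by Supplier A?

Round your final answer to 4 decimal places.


Let A = from Supplier A, D = faulty

Given:
- P(A) = 0.3714, P(B) = 0.6286
- P(D|A) = 0.0146, P(D|B) = 0.0950

Step 1: Find P(D)
P(D) = P(D|A)P(A) + P(D|B)P(B)
     = 0.0146 × 0.3714 + 0.0950 × 0.6286
     = 0.00542244 + 0.05971700
     = 0.06513944

Step 2: Apply Bayes' theorem
P(A|D) = P(D|A)P(A) / P(D)
       = 0.00542244 / 0.06513944
       = 0.0832


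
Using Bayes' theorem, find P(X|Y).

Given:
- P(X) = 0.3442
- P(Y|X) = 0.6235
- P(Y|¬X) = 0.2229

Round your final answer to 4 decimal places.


Bayes' theorem: P(X|Y) = P(Y|X) × P(X) / P(Y)

Step 1: Calculate P(Y) using law of total probability
P(Y) = P(Y|X)P(X) + P(Y|¬X)P(¬X)
     = 0.6235 × 0.3442 + 0.2229 × 0.6558
     = 0.21460870 + 0.14617782
     = 0.36078652

Step 2: Apply Bayes' theorem
P(X|Y) = P(Y|X) × P(X) / P(Y)
       = 0.21460870 / 0.36078652
       = 0.5948


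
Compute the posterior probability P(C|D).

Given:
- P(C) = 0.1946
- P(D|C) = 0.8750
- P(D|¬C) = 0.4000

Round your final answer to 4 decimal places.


Bayes' theorem: P(C|D) = P(D|C) × P(C) / P(D)

Step 1: Calculate P(D) using law of total probability
P(D) = P(D|C)P(C) + P(D|¬C)P(¬C)
     = 0.8750 × 0.1946 + 0.4000 × 0.8054
     = 0.17027500 + 0.32216000
     = 0.49243500

Step 2: Apply Bayes' theorem
P(C|D) = P(D|C) × P(C) / P(D)
       = 0.17027500 / 0.49243500
       = 0.3458


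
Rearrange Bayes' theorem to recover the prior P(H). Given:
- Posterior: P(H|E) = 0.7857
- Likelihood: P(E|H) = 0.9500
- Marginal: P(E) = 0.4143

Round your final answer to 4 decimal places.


From Bayes' theorem: P(H|E) = P(E|H) × P(H) / P(E)

Rearranging for P(H):
P(H) = P(H|E) × P(E) / P(E|H)
     = 0.7857 × 0.4143 / 0.9500
     = 0.32551551 / 0.9500
     = 0.3426


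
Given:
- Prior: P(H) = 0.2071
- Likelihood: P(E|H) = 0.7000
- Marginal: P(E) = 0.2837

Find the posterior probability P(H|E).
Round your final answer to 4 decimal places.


Using Bayes' theorem:

P(H|E) = P(E|H) × P(H) / P(E)
       = 0.7000 × 0.2071 / 0.2837
       = 0.14497000 / 0.2837
       = 0.5110

The evidence strengthens our belief in H.
Prior: 0.2071 → Posterior: 0.5110


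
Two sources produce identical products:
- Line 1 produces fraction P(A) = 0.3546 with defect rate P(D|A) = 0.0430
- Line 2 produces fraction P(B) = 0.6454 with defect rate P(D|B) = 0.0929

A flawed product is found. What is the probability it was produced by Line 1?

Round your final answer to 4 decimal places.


Let A = from Line 1, D = flawed

Given:
- P(A) = 0.3546, P(B) = 0.6454
- P(D|A) = 0.0430, P(D|B) = 0.0929

Step 1: Find P(D)
P(D) = P(D|A)P(A) + P(D|B)P(B)
     = 0.0430 × 0.3546 + 0.0929 × 0.6454
     = 0.01524780 + 0.05995766
     = 0.07520546

Step 2: Apply Bayes' theorem
P(A|D) = P(D|A)P(A) / P(D)
       = 0.01524780 / 0.07520546
       = 0.2027


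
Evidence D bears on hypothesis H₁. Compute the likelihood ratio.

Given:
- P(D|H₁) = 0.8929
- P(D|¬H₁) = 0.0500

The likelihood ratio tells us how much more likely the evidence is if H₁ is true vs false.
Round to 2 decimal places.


Likelihood Ratio (LR) = P(D|H₁) / P(D|¬H₁)

LR = 0.8929 / 0.0500
   = 17.86

The evidence is 17.86 times more likely if H₁ is true than if H₁ is false.
Since LR > 1, the evidence supports H₁ over ¬H₁.


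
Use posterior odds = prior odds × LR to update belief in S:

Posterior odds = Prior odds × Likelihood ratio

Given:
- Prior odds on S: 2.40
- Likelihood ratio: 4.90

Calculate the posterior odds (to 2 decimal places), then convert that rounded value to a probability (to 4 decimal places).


Step 1: Calculate posterior odds
Posterior odds = Prior odds × LR
               = 2.40 × 4.90
               = 11.76

Step 2: Convert to probability
P(S|E) = Posterior odds / (1 + Posterior odds)
       = 11.76 / (1 + 11.76)
       = 11.76 / 12.76
       = 0.9216

The evidence increased P(S) from 0.7059 to 0.9216.


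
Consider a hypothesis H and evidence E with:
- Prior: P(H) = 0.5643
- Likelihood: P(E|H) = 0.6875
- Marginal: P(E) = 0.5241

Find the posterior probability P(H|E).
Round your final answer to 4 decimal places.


Using Bayes' theorem:

P(H|E) = P(E|H) × P(H) / P(E)
       = 0.6875 × 0.5643 / 0.5241
       = 0.38795625 / 0.5241
       = 0.7402

The evidence strengthens our belief in H.
Prior: 0.5643 → Posterior: 0.7402


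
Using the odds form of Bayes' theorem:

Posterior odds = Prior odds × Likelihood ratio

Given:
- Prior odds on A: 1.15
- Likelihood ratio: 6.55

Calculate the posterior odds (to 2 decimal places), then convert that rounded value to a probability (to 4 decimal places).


Step 1: Calculate posterior odds
Posterior odds = Prior odds × LR
               = 1.15 × 6.55
               = 7.53

Step 2: Convert to probability
P(A|E) = Posterior odds / (1 + Posterior odds)
       = 7.53 / (1 + 7.53)
       = 7.53 / 8.53
       = 0.8828

The evidence increased P(A) from 0.5349 to 0.8828.


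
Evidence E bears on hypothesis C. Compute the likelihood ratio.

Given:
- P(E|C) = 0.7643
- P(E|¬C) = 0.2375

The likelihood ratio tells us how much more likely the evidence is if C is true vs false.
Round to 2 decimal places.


Likelihood Ratio (LR) = P(E|C) / P(E|¬C)

LR = 0.7643 / 0.2375
   = 3.22

The evidence is 3.22 times more likely if C is true than if C is false.
Since LR > 1, the evidence supports C over ¬C.


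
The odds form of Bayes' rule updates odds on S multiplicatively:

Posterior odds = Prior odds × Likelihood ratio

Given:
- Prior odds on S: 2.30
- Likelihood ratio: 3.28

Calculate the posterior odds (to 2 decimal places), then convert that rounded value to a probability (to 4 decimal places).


Step 1: Calculate posterior odds
Posterior odds = Prior odds × LR
               = 2.30 × 3.28
               = 7.54

Step 2: Convert to probability
P(S|E) = Posterior odds / (1 + Posterior odds)
       = 7.54 / (1 + 7.54)
       = 7.54 / 8.54
       = 0.8829

The evidence increased P(S) from 0.6970 to 0.8829.


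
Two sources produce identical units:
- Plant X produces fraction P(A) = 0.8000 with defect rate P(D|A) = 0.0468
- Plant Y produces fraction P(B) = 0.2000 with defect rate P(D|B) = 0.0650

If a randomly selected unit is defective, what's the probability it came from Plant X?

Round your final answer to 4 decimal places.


Let A = from Plant X, D = defective

Given:
- P(A) = 0.8000, P(B) = 0.2000
- P(D|A) = 0.0468, P(D|B) = 0.0650

Step 1: Find P(D)
P(D) = P(D|A)P(A) + P(D|B)P(B)
     = 0.0468 × 0.8000 + 0.0650 × 0.2000
     = 0.03744000 + 0.01300000
     = 0.05044000

Step 2: Apply Bayes' theorem
P(A|D) = P(D|A)P(A) / P(D)
       = 0.03744000 / 0.05044000
       = 0.7423


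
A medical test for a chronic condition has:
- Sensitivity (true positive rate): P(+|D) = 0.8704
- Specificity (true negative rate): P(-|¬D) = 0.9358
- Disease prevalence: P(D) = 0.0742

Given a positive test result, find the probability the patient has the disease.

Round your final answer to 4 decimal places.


Let D = has disease, + = positive test

Given:
- P(D) = 0.0742 (prevalence)
- P(+|D) = 0.8704 (sensitivity)
- P(-|¬D) = 0.9358 (specificity)
- P(+|¬D) = 0.0642 (false positive rate = 1 - specificity)

Step 1: Find P(+)
P(+) = P(+|D)P(D) + P(+|¬D)P(¬D)
     = 0.8704 × 0.0742 + 0.0642 × 0.9258
     = 0.06458368 + 0.05943636
     = 0.12402004

Step 2: Apply Bayes' theorem for P(D|+)
P(D|+) = P(+|D)P(D) / P(+)
       = 0.06458368 / 0.12402004
       = 0.5208


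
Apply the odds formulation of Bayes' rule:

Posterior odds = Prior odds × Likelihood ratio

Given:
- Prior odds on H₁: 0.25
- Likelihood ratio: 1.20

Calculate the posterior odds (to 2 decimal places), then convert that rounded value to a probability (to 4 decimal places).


Step 1: Calculate posterior odds
Posterior odds = Prior odds × LR
               = 0.25 × 1.20
               = 0.30

Step 2: Convert to probability
P(H₁|E) = Posterior odds / (1 + Posterior odds)
       = 0.30 / (1 + 0.30)
       = 0.30 / 1.30
       = 0.2308

The evidence increased P(H₁) from 0.2000 to 0.2308.


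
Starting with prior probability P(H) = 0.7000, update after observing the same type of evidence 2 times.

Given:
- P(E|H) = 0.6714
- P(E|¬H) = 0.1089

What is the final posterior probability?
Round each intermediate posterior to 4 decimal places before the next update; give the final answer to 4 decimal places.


Sequential Bayesian updating:

Initial prior: P(H) = 0.7000

Update 1:
  P(E) = 0.6714 × 0.7000 + 0.1089 × 0.3000 = 0.46998000 + 0.03267000 = 0.50265000
  P(H|E) = 0.46998000 / 0.50265000 = 0.9350

Update 2:
  P(E) = 0.6714 × 0.9350 + 0.1089 × 0.0650 = 0.62775900 + 0.00707850 = 0.63483750
  P(H|E) = 0.62775900 / 0.63483750 = 0.9888

Final posterior: 0.9888


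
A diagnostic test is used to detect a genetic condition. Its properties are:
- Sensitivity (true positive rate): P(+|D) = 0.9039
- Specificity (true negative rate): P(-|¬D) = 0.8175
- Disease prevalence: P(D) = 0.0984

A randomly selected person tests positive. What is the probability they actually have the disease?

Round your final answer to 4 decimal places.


Let D = has disease, + = positive test

Given:
- P(D) = 0.0984 (prevalence)
- P(+|D) = 0.9039 (sensitivity)
- P(-|¬D) = 0.8175 (specificity)
- P(+|¬D) = 0.1825 (false positive rate = 1 - specificity)

Step 1: Find P(+)
P(+) = P(+|D)P(D) + P(+|¬D)P(¬D)
     = 0.9039 × 0.0984 + 0.1825 × 0.9016
     = 0.08894376 + 0.16454200
     = 0.25348576

Step 2: Apply Bayes' theorem for P(D|+)
P(D|+) = P(+|D)P(D) / P(+)
       = 0.08894376 / 0.25348576
       = 0.3509


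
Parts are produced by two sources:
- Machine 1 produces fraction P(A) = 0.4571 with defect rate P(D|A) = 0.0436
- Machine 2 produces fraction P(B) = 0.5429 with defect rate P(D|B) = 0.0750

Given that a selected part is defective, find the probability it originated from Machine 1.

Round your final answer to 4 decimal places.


Let A = from Machine 1, D = defective

Given:
- P(A) = 0.4571, P(B) = 0.5429
- P(D|A) = 0.0436, P(D|B) = 0.0750

Step 1: Find P(D)
P(D) = P(D|A)P(A) + P(D|B)P(B)
     = 0.0436 × 0.4571 + 0.0750 × 0.5429
     = 0.01992956 + 0.04071750
     = 0.06064706

Step 2: Apply Bayes' theorem
P(A|D) = P(D|A)P(A) / P(D)
       = 0.01992956 / 0.06064706
       = 0.3286


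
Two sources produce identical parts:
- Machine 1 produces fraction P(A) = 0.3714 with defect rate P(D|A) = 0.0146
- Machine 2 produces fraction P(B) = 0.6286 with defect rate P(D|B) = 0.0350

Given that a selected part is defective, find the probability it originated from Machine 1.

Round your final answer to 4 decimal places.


Let A = from Machine 1, D = defective

Given:
- P(A) = 0.3714, P(B) = 0.6286
- P(D|A) = 0.0146, P(D|B) = 0.0350

Step 1: Find P(D)
P(D) = P(D|A)P(A) + P(D|B)P(B)
     = 0.0146 × 0.3714 + 0.0350 × 0.6286
     = 0.00542244 + 0.02200100
     = 0.02742344

Step 2: Apply Bayes' theorem
P(A|D) = P(D|A)P(A) / P(D)
       = 0.00542244 / 0.02742344
       = 0.1977


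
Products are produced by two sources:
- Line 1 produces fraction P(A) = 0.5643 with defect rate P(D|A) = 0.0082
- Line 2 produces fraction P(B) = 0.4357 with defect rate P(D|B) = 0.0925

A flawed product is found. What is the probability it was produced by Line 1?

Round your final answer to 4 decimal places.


Let A = from Line 1, D = flawed

Given:
- P(A) = 0.5643, P(B) = 0.4357
- P(D|A) = 0.0082, P(D|B) = 0.0925

Step 1: Find P(D)
P(D) = P(D|A)P(A) + P(D|B)P(B)
     = 0.0082 × 0.5643 + 0.0925 × 0.4357
     = 0.00462726 + 0.04030225
     = 0.04492951

Step 2: Apply Bayes' theorem
P(A|D) = P(D|A)P(A) / P(D)
       = 0.00462726 / 0.04492951
       = 0.1030


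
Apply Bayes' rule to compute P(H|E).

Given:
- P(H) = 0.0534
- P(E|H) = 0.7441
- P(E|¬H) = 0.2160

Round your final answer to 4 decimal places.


Bayes' theorem: P(H|E) = P(E|H) × P(H) / P(E)

Step 1: Calculate P(E) using law of total probability
P(E) = P(E|H)P(H) + P(E|¬H)P(¬H)
     = 0.7441 × 0.0534 + 0.2160 × 0.9466
     = 0.03973494 + 0.20446560
     = 0.24420054

Step 2: Apply Bayes' theorem
P(H|E) = P(E|H) × P(H) / P(E)
       = 0.03973494 / 0.24420054
       = 0.1627


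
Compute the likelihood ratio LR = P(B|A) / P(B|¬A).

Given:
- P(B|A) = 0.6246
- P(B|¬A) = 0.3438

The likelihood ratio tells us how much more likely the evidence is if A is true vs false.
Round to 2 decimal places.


Likelihood Ratio (LR) = P(B|A) / P(B|¬A)

LR = 0.6246 / 0.3438
   = 1.82

The evidence is 1.82 times more likely if A is true than if A is false.
LR > 1, so observing B raises the odds in favor of A.


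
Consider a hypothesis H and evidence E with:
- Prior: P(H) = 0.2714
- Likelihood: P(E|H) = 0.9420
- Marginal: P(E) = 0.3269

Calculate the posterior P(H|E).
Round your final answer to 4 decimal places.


Using Bayes' theorem:

P(H|E) = P(E|H) × P(H) / P(E)
       = 0.9420 × 0.2714 / 0.3269
       = 0.25565880 / 0.3269
       = 0.7821

The evidence strengthens our belief in H.
Prior: 0.2714 → Posterior: 0.7821


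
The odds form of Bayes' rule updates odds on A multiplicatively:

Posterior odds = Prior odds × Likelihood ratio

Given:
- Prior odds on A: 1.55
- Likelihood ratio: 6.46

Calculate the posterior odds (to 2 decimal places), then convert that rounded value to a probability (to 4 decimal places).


Step 1: Calculate posterior odds
Posterior odds = Prior odds × LR
               = 1.55 × 6.46
               = 10.01

Step 2: Convert to probability
P(A|E) = Posterior odds / (1 + Posterior odds)
       = 10.01 / (1 + 10.01)
       = 10.01 / 11.01
       = 0.9092

The evidence increased P(A) from 0.6078 to 0.9092.


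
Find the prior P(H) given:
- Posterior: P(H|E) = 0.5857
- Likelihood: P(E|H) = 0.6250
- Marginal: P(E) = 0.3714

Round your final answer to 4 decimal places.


From Bayes' theorem: P(H|E) = P(E|H) × P(H) / P(E)

Rearranging for P(H):
P(H) = P(H|E) × P(E) / P(E|H)
     = 0.5857 × 0.3714 / 0.6250
     = 0.21752898 / 0.6250
     = 0.3480


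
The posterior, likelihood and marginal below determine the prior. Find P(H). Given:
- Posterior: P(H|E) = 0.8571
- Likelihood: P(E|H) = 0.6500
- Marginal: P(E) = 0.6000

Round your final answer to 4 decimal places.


From Bayes' theorem: P(H|E) = P(E|H) × P(H) / P(E)

Rearranging for P(H):
P(H) = P(H|E) × P(E) / P(E|H)
     = 0.8571 × 0.6000 / 0.6500
     = 0.51426000 / 0.6500
     = 0.7912


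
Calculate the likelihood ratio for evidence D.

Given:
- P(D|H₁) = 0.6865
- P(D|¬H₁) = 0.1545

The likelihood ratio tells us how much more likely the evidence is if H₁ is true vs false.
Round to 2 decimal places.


Likelihood Ratio (LR) = P(D|H₁) / P(D|¬H₁)

LR = 0.6865 / 0.1545
   = 4.44

The evidence is 4.44 times more likely if H₁ is true than if H₁ is false.
Since LR > 1, the evidence supports H₁ over ¬H₁.


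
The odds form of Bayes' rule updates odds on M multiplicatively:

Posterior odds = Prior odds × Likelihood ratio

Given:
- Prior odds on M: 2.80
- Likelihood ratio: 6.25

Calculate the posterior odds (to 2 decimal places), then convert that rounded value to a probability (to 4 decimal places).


Step 1: Calculate posterior odds
Posterior odds = Prior odds × LR
               = 2.80 × 6.25
               = 17.50

Step 2: Convert to probability
P(M|E) = Posterior odds / (1 + Posterior odds)
       = 17.50 / (1 + 17.50)
       = 17.50 / 18.50
       = 0.9459

The evidence increased P(M) from 0.7368 to 0.9459.


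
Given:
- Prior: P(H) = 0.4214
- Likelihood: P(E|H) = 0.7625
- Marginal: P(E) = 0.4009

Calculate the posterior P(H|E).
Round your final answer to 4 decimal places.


Using Bayes' theorem:

P(H|E) = P(E|H) × P(H) / P(E)
       = 0.7625 × 0.4214 / 0.4009
       = 0.32131750 / 0.4009
       = 0.8015

The evidence strengthens our belief in H.
Prior: 0.4214 → Posterior: 0.8015


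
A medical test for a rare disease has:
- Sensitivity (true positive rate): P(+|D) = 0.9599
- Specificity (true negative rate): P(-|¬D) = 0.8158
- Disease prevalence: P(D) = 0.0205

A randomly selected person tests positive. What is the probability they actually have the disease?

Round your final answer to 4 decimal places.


Let D = has disease, + = positive test

Given:
- P(D) = 0.0205 (prevalence)
- P(+|D) = 0.9599 (sensitivity)
- P(-|¬D) = 0.8158 (specificity)
- P(+|¬D) = 0.1842 (false positive rate = 1 - specificity)

Step 1: Find P(+)
P(+) = P(+|D)P(D) + P(+|¬D)P(¬D)
     = 0.9599 × 0.0205 + 0.1842 × 0.9795
     = 0.01967795 + 0.18042390
     = 0.20010185

Step 2: Apply Bayes' theorem for P(D|+)
P(D|+) = P(+|D)P(D) / P(+)
       = 0.01967795 / 0.20010185
       = 0.0983


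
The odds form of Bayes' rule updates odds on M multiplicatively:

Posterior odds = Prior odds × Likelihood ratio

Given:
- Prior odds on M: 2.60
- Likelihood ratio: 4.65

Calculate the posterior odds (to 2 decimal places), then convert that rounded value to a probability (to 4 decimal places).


Step 1: Calculate posterior odds
Posterior odds = Prior odds × LR
               = 2.60 × 4.65
               = 12.09

Step 2: Convert to probability
P(M|E) = Posterior odds / (1 + Posterior odds)
       = 12.09 / (1 + 12.09)
       = 12.09 / 13.09
       = 0.9236

The evidence increased P(M) from 0.7222 to 0.9236.


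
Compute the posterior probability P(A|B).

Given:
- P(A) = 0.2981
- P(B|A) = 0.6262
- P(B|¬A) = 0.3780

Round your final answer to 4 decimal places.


Bayes' theorem: P(A|B) = P(B|A) × P(A) / P(B)

Step 1: Calculate P(B) using law of total probability
P(B) = P(B|A)P(A) + P(B|¬A)P(¬A)
     = 0.6262 × 0.2981 + 0.3780 × 0.7019
     = 0.18667022 + 0.26531820
     = 0.45198842

Step 2: Apply Bayes' theorem
P(A|B) = P(B|A) × P(A) / P(B)
       = 0.18667022 / 0.45198842
       = 0.4130


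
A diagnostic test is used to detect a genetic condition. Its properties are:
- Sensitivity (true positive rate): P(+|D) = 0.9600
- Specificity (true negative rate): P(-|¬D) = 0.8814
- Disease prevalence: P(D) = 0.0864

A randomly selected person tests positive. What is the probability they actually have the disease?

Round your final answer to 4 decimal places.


Let D = has disease, + = positive test

Given:
- P(D) = 0.0864 (prevalence)
- P(+|D) = 0.9600 (sensitivity)
- P(-|¬D) = 0.8814 (specificity)
- P(+|¬D) = 0.1186 (false positive rate = 1 - specificity)

Step 1: Find P(+)
P(+) = P(+|D)P(D) + P(+|¬D)P(¬D)
     = 0.9600 × 0.0864 + 0.1186 × 0.9136
     = 0.08294400 + 0.10835296
     = 0.19129696

Step 2: Apply Bayes' theorem for P(D|+)
P(D|+) = P(+|D)P(D) / P(+)
       = 0.08294400 / 0.19129696
       = 0.4336


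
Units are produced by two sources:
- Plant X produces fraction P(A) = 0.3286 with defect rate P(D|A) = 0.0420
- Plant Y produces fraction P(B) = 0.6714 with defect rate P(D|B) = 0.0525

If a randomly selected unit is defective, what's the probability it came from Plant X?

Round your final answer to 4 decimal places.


Let A = from Plant X, D = defective

Given:
- P(A) = 0.3286, P(B) = 0.6714
- P(D|A) = 0.0420, P(D|B) = 0.0525

Step 1: Find P(D)
P(D) = P(D|A)P(A) + P(D|B)P(B)
     = 0.0420 × 0.3286 + 0.0525 × 0.6714
     = 0.01380120 + 0.03524850
     = 0.04904970

Step 2: Apply Bayes' theorem
P(A|D) = P(D|A)P(A) / P(D)
       = 0.01380120 / 0.04904970
       = 0.2814


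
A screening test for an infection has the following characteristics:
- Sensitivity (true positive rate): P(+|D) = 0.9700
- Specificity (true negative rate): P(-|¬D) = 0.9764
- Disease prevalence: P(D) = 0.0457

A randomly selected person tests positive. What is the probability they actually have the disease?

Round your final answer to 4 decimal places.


Let D = has disease, + = positive test

Given:
- P(D) = 0.0457 (prevalence)
- P(+|D) = 0.9700 (sensitivity)
- P(-|¬D) = 0.9764 (specificity)
- P(+|¬D) = 0.0236 (false positive rate = 1 - specificity)

Step 1: Find P(+)
P(+) = P(+|D)P(D) + P(+|¬D)P(¬D)
     = 0.9700 × 0.0457 + 0.0236 × 0.9543
     = 0.04432900 + 0.02252148
     = 0.06685048

Step 2: Apply Bayes' theorem for P(D|+)
P(D|+) = P(+|D)P(D) / P(+)
       = 0.04432900 / 0.06685048
       = 0.6631


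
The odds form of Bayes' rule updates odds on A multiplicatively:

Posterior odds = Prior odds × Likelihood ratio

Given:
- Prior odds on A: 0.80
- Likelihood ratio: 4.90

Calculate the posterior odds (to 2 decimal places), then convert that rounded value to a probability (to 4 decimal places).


Step 1: Calculate posterior odds
Posterior odds = Prior odds × LR
               = 0.80 × 4.90
               = 3.92

Step 2: Convert to probability
P(A|E) = Posterior odds / (1 + Posterior odds)
       = 3.92 / (1 + 3.92)
       = 3.92 / 4.92
       = 0.7967

The evidence increased P(A) from 0.4444 to 0.7967.


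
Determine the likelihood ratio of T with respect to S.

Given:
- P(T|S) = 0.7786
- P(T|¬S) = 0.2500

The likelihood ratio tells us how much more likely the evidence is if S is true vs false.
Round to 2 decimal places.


Likelihood Ratio (LR) = P(T|S) / P(T|¬S)

LR = 0.7786 / 0.2500
   = 3.11

The evidence is 3.11 times more likely if S is true than if S is false.
LR > 1, so observing T raises the odds in favor of S.


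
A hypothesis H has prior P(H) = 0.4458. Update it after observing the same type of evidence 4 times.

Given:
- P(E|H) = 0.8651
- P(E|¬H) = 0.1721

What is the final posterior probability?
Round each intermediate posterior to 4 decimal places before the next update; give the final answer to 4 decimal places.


Sequential Bayesian updating:

Initial prior: P(H) = 0.4458

Update 1:
  P(E) = 0.8651 × 0.4458 + 0.1721 × 0.5542 = 0.38566158 + 0.09537782 = 0.48103940
  P(H|E) = 0.38566158 / 0.48103940 = 0.8017

Update 2:
  P(E) = 0.8651 × 0.8017 + 0.1721 × 0.1983 = 0.69355067 + 0.03412743 = 0.72767810
  P(H|E) = 0.69355067 / 0.72767810 = 0.9531

Update 3:
  P(E) = 0.8651 × 0.9531 + 0.1721 × 0.0469 = 0.82452681 + 0.00807149 = 0.83259830
  P(H|E) = 0.82452681 / 0.83259830 = 0.9903

Update 4:
  P(E) = 0.8651 × 0.9903 + 0.1721 × 0.0097 = 0.85670853 + 0.00166937 = 0.85837790
  P(H|E) = 0.85670853 / 0.85837790 = 0.9981

Final posterior: 0.9981


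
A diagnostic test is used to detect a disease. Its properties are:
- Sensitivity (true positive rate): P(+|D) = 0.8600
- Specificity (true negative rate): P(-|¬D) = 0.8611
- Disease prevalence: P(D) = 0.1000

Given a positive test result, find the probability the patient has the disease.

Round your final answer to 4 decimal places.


Let D = has disease, + = positive test

Given:
- P(D) = 0.1000 (prevalence)
- P(+|D) = 0.8600 (sensitivity)
- P(-|¬D) = 0.8611 (specificity)
- P(+|¬D) = 0.1389 (false positive rate = 1 - specificity)

Step 1: Find P(+)
P(+) = P(+|D)P(D) + P(+|¬D)P(¬D)
     = 0.8600 × 0.1000 + 0.1389 × 0.9000
     = 0.08600000 + 0.12501000
     = 0.21101000

Step 2: Apply Bayes' theorem for P(D|+)
P(D|+) = P(+|D)P(D) / P(+)
       = 0.08600000 / 0.21101000
       = 0.4076
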